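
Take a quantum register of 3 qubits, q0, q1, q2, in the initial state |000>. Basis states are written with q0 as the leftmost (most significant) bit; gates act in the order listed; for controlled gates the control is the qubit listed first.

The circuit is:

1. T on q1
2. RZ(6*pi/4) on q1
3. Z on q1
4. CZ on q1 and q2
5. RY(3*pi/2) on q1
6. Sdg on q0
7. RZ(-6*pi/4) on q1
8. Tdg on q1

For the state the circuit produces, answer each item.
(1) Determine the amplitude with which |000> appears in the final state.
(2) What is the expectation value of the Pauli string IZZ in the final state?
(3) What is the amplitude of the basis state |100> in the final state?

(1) |000> carries amplitude -sqrt(2)/2 in the final state.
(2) The expectation value of IZZ is 0.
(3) |100> carries amplitude 0 in the final state.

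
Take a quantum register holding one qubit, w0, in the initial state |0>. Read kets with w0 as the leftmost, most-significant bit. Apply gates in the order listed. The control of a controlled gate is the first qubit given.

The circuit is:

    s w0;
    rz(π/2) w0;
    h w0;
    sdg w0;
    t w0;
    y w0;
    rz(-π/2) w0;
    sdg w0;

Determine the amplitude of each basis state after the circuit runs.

The resulting statevector has amplitude -sqrt(2)*exp(I*pi/4)/2 on |0>, -sqrt(2)*I/2 on |1>.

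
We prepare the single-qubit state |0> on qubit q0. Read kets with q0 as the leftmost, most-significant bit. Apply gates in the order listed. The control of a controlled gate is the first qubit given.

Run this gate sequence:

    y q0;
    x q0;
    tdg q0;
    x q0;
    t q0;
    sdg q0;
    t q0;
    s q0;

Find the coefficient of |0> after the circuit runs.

|0> carries amplitude 0 in the final state.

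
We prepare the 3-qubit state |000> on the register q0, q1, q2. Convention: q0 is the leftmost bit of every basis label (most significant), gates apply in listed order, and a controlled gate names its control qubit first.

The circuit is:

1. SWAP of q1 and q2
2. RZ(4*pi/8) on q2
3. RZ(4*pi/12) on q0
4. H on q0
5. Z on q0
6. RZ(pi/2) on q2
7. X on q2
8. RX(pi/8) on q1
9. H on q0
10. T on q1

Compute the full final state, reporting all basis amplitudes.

The final amplitudes are -exp(I*pi/3)*cos(pi/16) on |101>, -exp(I*pi/12)*sin(pi/16) on |111>, and 0 on every other basis state.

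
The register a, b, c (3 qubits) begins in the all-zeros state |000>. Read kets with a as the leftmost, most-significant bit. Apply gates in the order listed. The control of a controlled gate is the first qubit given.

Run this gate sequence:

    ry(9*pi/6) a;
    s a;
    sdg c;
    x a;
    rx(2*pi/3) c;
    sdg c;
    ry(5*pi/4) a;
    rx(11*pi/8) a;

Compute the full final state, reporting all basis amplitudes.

The final amplitudes are -sqrt(2)*sqrt(sqrt(2)/4 + 1/2)*cos(5*pi/16)/4 + sqrt(2)*sqrt(sqrt(2)/4 + 1/2)*sin(5*pi/16)/4 - sqrt(2)*I*sqrt(1/2 - sqrt(2)/4)*sin(5*pi/16)/4 + sqrt(2)*I*sqrt(1/2 - sqrt(2)/4)*cos(5*pi/16)/4 on |000>, -sqrt(6)*sqrt(sqrt(2)/4 + 1/2)*sin(5*pi/16)/4 + sqrt(6)*sqrt(sqrt(2)/4 + 1/2)*cos(5*pi/16)/4 - sqrt(6)*I*sqrt(1/2 - sqrt(2)/4)*cos(5*pi/16)/4 + sqrt(6)*I*sqrt(1/2 - sqrt(2)/4)*sin(5*pi/16)/4 on |001>, 0 on |010>, 0 on |011>, -sqrt(2)*sqrt(1/2 - sqrt(2)/4)*sin(5*pi/16)/4 - sqrt(2)*sqrt(1/2 - sqrt(2)/4)*cos(5*pi/16)/4 - sqrt(2)*I*sqrt(sqrt(2)/4 + 1/2)*sin(5*pi/16)/4 - sqrt(2)*I*sqrt(sqrt(2)/4 + 1/2)*cos(5*pi/16)/4 on |100>, sqrt(6)*sqrt(1/2 - sqrt(2)/4)*cos(5*pi/16)/4 + sqrt(6)*sqrt(1/2 - sqrt(2)/4)*sin(5*pi/16)/4 + sqrt(6)*I*sqrt(sqrt(2)/4 + 1/2)*cos(5*pi/16)/4 + sqrt(6)*I*sqrt(sqrt(2)/4 + 1/2)*sin(5*pi/16)/4 on |101>, 0 on |110>, 0 on |111>.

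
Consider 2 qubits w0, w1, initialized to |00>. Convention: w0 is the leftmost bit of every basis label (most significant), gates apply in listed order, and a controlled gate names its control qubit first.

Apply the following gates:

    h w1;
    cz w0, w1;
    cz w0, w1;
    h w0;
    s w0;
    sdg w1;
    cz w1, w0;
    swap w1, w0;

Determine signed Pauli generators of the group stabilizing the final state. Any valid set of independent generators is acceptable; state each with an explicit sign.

One valid set of independent stabilizer generators is -YZ, +ZY (any independent generating set of the same group is equally correct). Key observation: the block from step 2 through step 3 cancels to the identity and can be dropped.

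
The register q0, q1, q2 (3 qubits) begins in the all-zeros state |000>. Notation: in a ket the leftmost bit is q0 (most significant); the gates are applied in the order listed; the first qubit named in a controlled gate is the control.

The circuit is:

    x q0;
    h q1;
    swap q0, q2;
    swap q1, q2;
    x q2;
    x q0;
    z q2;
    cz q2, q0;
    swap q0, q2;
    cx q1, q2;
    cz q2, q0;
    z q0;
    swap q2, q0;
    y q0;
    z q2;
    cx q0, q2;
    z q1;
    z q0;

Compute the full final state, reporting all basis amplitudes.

The resulting statevector has amplitude sqrt(2)*I/2 on |110>, sqrt(2)*I/2 on |111>, and 0 on every other basis state.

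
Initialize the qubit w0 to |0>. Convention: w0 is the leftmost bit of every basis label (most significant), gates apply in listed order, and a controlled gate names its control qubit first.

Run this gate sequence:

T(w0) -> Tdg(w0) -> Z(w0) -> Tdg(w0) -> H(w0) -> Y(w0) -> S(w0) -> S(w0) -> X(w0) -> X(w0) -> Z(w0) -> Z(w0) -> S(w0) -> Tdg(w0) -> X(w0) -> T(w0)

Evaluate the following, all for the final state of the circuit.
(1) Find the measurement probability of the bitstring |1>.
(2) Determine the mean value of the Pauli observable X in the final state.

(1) Outcome |1> occurs with probability 1/2.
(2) In the final state, X has expectation 1.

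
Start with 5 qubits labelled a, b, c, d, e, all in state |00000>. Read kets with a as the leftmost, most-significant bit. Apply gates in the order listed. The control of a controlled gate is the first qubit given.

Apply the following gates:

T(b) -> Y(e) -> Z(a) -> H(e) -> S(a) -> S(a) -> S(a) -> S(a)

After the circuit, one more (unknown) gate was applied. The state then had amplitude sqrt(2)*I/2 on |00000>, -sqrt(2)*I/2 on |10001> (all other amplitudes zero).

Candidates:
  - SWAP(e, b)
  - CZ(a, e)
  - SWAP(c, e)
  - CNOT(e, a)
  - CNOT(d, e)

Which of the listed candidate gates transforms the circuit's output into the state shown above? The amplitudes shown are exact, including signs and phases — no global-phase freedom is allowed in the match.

It was CNOT(e, a) that produced the state shown. Key observation: steps 5-8 multiply out to the identity, so the circuit reduces to the remaining gates.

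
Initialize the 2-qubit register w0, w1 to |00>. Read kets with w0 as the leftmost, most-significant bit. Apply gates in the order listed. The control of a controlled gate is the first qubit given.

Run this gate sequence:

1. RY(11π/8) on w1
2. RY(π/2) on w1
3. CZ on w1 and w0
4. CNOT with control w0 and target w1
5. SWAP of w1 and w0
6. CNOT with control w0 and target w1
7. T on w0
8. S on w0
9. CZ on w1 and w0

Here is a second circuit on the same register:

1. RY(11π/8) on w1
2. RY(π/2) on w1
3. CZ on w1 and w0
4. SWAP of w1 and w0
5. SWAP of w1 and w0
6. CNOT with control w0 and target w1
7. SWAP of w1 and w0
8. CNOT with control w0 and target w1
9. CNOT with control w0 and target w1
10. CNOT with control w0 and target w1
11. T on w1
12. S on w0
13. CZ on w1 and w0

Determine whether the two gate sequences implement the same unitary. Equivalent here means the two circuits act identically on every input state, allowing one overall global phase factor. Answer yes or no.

No: there is an input state on which the two circuits produce genuinely different outputs (not merely differing by a phase).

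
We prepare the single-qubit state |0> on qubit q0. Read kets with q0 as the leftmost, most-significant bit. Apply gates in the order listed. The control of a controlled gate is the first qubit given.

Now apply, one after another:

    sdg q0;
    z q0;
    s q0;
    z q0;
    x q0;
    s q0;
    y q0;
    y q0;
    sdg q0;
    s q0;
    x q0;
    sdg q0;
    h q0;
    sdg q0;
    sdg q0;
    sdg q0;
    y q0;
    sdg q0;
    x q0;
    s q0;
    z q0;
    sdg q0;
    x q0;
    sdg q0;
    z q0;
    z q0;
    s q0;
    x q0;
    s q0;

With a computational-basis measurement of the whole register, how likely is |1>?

Outcome |1> occurs with probability 1/2. Key observation: the block from step 22 through step 29 cancels to the identity and can be dropped.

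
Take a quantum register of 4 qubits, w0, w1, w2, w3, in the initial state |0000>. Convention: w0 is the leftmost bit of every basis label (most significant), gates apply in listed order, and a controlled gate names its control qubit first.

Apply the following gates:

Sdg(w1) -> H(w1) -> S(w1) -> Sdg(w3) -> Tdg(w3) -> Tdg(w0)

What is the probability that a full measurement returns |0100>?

The probability of measuring |0100> is 1/2.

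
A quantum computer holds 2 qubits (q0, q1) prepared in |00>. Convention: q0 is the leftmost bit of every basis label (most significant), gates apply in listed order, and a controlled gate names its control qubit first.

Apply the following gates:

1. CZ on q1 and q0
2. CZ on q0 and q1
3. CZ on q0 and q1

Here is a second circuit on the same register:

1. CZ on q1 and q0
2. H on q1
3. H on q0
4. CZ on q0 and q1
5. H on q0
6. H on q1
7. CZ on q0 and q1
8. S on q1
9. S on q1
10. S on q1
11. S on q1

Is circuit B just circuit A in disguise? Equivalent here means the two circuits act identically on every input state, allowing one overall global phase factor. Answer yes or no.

No: there is an input state on which the two circuits produce genuinely different outputs (not merely differing by a phase).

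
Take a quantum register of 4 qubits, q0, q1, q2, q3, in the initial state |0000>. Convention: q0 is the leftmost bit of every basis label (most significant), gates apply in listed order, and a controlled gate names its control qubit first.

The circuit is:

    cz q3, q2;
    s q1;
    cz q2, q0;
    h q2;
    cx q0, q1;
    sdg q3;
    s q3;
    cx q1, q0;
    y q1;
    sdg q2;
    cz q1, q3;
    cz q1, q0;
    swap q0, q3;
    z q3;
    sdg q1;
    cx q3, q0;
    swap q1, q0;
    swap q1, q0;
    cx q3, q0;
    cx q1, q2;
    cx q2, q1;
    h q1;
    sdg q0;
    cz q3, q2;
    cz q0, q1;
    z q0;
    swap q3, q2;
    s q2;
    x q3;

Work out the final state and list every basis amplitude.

After the circuit, the state carries amplitude 1/2 on |0000>, -I/2 on |0001>, 1/2 on |0100>, I/2 on |0101>, and 0 on every other basis state. Key observation: gates 16-19 undo each other exactly, leaving only the rest of the circuit to track.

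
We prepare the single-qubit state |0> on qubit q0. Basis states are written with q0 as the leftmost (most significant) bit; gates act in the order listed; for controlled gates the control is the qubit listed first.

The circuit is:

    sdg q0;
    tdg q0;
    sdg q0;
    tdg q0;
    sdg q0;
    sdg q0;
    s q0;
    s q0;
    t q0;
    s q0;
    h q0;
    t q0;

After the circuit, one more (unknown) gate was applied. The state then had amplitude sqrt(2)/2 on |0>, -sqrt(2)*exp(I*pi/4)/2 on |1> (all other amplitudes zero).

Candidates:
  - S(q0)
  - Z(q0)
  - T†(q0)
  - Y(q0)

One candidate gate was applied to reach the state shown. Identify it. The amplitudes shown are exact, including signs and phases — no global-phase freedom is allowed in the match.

The applied gate was Z(q0). Key observation: steps 3-10 multiply out to the identity, so the circuit reduces to the remaining gates.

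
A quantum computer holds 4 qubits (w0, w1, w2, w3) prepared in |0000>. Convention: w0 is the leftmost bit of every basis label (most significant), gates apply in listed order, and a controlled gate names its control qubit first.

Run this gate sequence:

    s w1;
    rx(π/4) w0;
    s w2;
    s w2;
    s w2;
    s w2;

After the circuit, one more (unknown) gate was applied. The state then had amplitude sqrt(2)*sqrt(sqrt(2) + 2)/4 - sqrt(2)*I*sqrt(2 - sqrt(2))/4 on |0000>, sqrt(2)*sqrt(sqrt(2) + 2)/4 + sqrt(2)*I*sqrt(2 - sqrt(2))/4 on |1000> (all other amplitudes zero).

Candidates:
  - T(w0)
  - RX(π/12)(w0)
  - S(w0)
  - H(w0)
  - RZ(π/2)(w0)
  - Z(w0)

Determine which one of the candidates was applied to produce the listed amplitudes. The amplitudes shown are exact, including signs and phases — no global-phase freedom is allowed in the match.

The unique candidate consistent with the amplitudes is H(w0). Key observation: the block from step 3 through step 6 cancels to the identity and can be dropped.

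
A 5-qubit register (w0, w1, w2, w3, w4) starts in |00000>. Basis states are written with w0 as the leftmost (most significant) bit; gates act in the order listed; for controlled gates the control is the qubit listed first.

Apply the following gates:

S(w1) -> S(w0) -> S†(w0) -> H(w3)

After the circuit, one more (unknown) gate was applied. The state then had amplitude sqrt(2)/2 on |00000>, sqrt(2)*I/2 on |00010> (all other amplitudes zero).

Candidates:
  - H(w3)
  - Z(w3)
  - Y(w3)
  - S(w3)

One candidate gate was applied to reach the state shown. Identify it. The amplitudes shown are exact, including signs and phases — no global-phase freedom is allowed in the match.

It was S(w3) that produced the state shown. Key observation: steps 2-3 multiply out to the identity, so the circuit reduces to the remaining gates.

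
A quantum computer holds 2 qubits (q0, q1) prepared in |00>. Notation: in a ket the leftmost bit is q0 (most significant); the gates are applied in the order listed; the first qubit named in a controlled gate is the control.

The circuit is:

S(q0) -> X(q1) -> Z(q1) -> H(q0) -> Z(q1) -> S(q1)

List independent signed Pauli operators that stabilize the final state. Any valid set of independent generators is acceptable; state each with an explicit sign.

The stabilizer group can be generated by +XI, -IZ, among other valid generating sets.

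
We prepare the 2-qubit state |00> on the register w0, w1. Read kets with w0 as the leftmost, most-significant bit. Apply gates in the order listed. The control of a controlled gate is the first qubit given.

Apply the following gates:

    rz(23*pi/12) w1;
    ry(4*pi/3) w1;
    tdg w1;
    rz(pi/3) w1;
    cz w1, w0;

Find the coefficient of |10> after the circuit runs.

|10> carries amplitude 0 in the final state.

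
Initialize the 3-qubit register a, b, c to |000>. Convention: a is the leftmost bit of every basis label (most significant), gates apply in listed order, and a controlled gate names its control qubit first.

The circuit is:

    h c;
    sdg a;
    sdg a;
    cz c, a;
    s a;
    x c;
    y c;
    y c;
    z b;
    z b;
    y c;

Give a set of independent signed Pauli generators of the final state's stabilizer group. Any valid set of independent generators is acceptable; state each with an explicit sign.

The stabilizer group can be generated by -IIX, +ZII, +IZI, among other valid generating sets.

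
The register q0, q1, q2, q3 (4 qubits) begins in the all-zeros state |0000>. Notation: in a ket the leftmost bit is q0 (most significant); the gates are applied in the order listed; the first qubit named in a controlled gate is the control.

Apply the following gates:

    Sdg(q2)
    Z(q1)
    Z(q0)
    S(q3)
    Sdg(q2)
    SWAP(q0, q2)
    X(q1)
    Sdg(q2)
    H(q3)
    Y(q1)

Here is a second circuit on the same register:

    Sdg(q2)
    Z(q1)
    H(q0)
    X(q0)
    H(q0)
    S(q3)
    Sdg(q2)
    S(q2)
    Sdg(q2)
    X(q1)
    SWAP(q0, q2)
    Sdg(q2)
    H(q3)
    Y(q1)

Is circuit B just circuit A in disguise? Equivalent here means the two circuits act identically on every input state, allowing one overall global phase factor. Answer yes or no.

Yes: on every input state the two circuits agree up to one overall phase factor.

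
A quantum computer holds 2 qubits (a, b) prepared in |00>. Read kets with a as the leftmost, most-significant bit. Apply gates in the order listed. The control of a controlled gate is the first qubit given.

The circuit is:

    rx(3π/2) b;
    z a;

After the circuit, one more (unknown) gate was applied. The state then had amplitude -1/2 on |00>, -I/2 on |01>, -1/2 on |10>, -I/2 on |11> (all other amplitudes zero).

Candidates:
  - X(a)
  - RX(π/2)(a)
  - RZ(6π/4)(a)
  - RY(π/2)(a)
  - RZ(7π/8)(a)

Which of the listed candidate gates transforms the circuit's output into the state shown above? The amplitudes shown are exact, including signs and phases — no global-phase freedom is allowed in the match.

The applied gate was RY(π/2)(a).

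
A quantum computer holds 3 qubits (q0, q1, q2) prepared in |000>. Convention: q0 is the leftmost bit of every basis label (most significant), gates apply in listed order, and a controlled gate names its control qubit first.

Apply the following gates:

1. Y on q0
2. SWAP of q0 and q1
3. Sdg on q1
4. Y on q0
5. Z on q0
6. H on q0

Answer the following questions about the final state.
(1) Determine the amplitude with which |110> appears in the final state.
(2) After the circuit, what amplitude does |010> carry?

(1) The amplitude on |110> is sqrt(2)*I/2.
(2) The final state's coefficient on |010> equals -sqrt(2)*I/2.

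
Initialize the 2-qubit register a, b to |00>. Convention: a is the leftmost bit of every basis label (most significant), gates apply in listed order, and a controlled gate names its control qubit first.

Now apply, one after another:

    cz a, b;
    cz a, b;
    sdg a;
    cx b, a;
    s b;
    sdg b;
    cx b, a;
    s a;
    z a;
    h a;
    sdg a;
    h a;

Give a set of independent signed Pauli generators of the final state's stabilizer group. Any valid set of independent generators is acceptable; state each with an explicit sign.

One valid set of independent stabilizer generators is +YI, +IZ (any independent generating set of the same group is equally correct). Key observation: gates 3-8 undo each other exactly, leaving only the rest of the circuit to track.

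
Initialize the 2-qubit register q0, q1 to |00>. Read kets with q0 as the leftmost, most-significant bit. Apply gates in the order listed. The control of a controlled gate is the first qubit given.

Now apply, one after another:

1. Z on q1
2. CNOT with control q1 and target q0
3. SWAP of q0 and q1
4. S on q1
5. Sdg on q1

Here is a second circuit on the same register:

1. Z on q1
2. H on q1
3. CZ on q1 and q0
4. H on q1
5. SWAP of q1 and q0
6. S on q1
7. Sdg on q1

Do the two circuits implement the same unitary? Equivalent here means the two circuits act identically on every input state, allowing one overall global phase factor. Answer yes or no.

No: there is an input state on which the two circuits produce genuinely different outputs (not merely differing by a phase).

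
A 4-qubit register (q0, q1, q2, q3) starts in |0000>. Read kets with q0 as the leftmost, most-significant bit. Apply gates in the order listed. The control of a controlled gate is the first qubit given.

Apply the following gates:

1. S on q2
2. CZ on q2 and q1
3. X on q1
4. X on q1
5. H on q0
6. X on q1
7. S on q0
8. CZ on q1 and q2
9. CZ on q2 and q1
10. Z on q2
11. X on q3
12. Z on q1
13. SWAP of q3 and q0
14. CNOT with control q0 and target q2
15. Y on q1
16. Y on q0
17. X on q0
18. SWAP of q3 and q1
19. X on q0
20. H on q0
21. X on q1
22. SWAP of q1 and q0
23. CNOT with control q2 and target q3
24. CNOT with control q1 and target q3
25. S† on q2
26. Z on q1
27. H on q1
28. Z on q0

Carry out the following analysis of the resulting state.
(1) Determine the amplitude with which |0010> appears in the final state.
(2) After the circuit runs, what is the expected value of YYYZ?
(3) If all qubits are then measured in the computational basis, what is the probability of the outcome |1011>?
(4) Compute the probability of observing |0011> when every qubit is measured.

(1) |0010> carries amplitude -sqrt(2)/4 in the final state.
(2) In the final state, YYYZ has expectation 0.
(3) A full measurement returns |1011> with probability 1/8.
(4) The probability of measuring |0011> is 1/8.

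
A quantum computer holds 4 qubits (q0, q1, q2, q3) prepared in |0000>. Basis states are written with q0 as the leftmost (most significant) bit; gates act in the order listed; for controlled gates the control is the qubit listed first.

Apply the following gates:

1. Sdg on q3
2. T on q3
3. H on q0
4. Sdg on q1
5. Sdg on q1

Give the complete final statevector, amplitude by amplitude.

The final amplitudes are sqrt(2)/2 on |0000>, sqrt(2)/2 on |1000>, and 0 on every other basis state.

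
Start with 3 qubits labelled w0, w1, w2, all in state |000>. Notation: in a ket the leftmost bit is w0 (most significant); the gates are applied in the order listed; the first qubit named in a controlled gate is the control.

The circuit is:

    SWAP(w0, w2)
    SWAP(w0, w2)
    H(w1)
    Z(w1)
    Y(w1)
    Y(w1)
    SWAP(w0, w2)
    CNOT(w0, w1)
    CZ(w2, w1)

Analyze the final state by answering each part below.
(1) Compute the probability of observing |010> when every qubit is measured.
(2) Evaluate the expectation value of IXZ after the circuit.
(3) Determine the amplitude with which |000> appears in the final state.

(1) Outcome |010> occurs with probability 1/2.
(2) In the final state, IXZ has expectation -1.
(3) The amplitude on |000> is sqrt(2)/2.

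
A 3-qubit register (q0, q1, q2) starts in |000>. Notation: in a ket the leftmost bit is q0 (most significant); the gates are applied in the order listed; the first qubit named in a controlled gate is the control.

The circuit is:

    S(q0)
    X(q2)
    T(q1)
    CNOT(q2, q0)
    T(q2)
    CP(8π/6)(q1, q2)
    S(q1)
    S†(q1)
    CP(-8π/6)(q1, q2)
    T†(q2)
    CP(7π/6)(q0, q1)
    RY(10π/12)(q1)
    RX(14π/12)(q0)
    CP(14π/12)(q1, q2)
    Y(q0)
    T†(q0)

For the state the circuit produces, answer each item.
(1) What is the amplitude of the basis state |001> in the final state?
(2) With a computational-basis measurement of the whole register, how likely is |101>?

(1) The amplitude on |001> is I*(2 - sqrt(3))/4. Key observation: steps 5-10 multiply out to the identity, so the circuit reduces to the remaining gates.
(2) A full measurement returns |101> with probability 1/16.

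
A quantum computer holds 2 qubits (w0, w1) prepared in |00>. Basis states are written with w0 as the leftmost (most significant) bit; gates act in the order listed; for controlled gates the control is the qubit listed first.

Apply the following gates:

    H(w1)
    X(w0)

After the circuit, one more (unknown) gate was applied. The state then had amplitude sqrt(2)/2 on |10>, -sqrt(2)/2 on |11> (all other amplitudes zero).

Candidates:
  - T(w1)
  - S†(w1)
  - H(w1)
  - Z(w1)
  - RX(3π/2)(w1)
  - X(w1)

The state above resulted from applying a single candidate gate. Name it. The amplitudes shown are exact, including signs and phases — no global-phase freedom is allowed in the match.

The applied gate was Z(w1).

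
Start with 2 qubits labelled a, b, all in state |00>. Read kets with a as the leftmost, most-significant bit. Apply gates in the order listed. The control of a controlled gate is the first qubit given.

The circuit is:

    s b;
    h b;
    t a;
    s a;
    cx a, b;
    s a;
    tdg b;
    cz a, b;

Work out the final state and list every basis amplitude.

After the circuit, the state carries amplitude sqrt(2)/2 on |00>, -sqrt(2)*exp(3*I*pi/4)/2 on |01>, 0 on |10>, 0 on |11>.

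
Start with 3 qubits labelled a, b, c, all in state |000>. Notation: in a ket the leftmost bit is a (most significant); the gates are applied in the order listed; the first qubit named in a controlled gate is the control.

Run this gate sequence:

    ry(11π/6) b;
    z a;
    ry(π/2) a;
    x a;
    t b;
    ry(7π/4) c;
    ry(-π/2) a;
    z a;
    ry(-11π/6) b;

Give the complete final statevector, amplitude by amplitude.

The resulting statevector has amplitude sqrt(sqrt(2) + 2)*(-2 - sqrt(3) - 2*exp(I*pi/4) + sqrt(3)*exp(I*pi/4))/8 on |000>, sqrt(2 - sqrt(2))*(sqrt(3) + 2 - sqrt(3)*exp(I*pi/4) + 2*exp(I*pi/4))/8 on |001>, (-1 + exp(I*pi/4))*sqrt(sqrt(2) + 2)/8 on |010>, (1 - exp(I*pi/4))*sqrt(2 - sqrt(2))/8 on |011>, 0 on |100>, 0 on |101>, 0 on |110>, 0 on |111>.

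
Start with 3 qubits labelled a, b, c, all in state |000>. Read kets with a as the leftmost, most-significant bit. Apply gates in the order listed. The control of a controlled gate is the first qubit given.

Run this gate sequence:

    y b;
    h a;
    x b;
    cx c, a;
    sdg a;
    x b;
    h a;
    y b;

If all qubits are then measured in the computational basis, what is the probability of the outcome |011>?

The probability of measuring |011> is 0.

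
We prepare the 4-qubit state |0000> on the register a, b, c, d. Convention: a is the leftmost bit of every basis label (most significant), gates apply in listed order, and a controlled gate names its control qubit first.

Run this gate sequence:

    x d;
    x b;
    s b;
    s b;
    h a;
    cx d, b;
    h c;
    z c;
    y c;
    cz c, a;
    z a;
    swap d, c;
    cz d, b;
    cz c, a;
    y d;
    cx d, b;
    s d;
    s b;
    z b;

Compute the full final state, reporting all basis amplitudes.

After the circuit, the state carries amplitude -1/2 on |0010>, 1/2 on |0111>, 1/2 on |1010>, 1/2 on |1111>, and 0 on every other basis state.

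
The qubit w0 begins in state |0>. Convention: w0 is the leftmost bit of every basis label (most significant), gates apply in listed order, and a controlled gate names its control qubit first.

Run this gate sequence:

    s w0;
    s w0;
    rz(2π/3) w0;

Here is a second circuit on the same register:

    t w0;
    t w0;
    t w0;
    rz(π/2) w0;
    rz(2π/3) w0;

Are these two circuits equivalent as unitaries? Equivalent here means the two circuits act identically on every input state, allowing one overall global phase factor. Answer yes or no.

No, they are not equivalent — no single phase factor reconciles the two unitaries.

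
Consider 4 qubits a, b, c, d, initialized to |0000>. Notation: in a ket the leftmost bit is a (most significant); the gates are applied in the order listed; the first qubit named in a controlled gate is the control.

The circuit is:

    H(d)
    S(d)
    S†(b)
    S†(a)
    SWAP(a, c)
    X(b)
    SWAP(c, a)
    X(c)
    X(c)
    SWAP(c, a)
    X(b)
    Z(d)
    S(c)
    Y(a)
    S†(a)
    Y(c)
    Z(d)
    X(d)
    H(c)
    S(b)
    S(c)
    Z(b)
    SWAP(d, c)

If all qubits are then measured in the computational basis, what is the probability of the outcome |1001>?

Outcome |1001> occurs with probability 1/4.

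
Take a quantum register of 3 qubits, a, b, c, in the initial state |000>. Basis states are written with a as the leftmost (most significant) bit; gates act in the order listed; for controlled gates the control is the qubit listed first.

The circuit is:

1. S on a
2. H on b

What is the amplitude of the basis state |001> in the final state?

The amplitude on |001> is 0.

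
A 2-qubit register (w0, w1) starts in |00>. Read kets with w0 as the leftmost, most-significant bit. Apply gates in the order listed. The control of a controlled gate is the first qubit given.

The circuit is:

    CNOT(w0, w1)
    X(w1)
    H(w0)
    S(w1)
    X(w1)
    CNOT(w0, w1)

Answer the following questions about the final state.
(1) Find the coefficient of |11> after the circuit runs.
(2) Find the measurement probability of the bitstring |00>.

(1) |11> carries amplitude sqrt(2)*I/2 in the final state.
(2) A full measurement returns |00> with probability 1/2.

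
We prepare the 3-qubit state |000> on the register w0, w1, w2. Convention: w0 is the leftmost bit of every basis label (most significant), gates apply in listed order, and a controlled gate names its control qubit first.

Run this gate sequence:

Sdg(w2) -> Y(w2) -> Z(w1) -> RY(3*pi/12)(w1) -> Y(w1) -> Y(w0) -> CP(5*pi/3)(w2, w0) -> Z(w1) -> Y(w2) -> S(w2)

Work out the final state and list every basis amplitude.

The resulting statevector has amplitude -sqrt(2 - sqrt(2))*exp(2*I*pi/3)/2 on |100>, -sqrt(sqrt(2) + 2)*exp(2*I*pi/3)/2 on |110>, and 0 on every other basis state.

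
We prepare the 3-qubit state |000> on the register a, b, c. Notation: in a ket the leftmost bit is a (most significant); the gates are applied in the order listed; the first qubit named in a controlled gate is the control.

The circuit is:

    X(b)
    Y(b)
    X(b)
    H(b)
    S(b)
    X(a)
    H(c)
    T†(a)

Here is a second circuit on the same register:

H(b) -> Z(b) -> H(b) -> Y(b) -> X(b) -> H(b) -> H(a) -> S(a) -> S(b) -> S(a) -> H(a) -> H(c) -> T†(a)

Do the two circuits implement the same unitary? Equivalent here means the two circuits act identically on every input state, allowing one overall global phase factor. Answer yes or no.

Yes, they are equivalent — the unitaries differ by at most a global phase.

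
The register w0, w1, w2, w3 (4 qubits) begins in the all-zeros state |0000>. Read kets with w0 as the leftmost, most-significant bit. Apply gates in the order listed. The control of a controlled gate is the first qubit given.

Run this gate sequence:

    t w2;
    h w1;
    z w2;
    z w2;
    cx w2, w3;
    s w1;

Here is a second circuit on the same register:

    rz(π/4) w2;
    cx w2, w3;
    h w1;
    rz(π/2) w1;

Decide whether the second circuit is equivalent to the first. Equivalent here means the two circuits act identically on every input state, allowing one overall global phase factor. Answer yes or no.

Yes — the two circuits implement the same unitary up to a global phase.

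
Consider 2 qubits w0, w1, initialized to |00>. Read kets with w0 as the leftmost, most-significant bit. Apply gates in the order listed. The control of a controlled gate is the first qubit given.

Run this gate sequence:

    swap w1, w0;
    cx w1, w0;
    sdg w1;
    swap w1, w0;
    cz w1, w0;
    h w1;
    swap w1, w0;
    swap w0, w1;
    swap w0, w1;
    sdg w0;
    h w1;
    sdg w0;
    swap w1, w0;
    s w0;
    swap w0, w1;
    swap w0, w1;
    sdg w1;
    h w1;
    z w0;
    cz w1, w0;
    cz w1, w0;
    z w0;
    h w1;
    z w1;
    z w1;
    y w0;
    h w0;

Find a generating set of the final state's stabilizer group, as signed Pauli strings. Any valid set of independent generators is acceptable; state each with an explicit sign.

One valid set of independent stabilizer generators is -YI, +IY (any independent generating set of the same group is equally correct). Key observation: gates 18-23 undo each other exactly, leaving only the rest of the circuit to track.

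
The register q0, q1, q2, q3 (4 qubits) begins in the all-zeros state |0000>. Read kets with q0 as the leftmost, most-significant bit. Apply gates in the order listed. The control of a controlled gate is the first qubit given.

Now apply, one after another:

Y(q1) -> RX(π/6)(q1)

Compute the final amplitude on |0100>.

|0100> carries amplitude I*(sqrt(2) + sqrt(6))/4 in the final state.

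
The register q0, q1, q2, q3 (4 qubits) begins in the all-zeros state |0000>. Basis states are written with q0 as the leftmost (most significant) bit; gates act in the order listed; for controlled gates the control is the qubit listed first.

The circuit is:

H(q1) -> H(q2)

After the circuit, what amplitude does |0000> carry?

The amplitude on |0000> is 1/2.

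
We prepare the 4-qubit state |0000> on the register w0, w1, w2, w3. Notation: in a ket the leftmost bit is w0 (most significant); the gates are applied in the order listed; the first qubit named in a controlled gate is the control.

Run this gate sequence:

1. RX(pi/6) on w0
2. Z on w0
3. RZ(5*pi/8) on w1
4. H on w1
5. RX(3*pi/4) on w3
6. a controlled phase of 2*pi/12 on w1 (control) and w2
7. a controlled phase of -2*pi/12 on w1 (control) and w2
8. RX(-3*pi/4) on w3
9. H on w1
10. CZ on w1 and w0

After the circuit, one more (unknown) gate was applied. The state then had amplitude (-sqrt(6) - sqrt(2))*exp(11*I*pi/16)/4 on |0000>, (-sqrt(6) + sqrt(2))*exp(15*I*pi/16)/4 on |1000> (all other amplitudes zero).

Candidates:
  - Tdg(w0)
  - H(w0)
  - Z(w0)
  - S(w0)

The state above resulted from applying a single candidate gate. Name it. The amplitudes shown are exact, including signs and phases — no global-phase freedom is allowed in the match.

It was Tdg(w0) that produced the state shown.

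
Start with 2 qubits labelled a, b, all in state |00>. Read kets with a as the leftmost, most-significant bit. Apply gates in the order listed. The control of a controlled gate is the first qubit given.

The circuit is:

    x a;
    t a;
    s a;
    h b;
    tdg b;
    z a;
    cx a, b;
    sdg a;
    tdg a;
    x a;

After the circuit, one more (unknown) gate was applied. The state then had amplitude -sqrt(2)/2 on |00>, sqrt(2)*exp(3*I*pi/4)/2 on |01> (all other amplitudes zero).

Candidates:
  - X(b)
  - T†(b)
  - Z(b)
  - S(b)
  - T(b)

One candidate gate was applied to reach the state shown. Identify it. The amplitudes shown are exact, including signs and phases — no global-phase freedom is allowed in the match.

It was X(b) that produced the state shown.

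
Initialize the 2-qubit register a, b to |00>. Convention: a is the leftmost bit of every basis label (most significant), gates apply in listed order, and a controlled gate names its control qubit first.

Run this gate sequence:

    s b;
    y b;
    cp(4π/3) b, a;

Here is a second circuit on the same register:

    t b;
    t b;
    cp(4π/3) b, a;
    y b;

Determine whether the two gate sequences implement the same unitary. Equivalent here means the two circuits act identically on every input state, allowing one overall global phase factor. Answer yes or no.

No: there is an input state on which the two circuits produce genuinely different outputs (not merely differing by a phase).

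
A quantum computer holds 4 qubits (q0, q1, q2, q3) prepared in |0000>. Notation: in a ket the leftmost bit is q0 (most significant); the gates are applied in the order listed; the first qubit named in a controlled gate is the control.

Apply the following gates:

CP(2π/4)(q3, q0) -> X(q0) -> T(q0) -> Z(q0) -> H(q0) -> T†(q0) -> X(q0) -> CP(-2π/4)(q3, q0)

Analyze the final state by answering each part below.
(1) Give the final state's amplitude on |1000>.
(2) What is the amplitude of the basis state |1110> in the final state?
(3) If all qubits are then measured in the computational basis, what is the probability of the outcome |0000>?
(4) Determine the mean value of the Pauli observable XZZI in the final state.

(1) |1000> carries amplitude -sqrt(2)*exp(I*pi/4)/2 in the final state.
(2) |1110> carries amplitude 0 in the final state.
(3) The probability of measuring |0000> is 1/2.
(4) The observable XZZI averages to -sqrt(2)/2.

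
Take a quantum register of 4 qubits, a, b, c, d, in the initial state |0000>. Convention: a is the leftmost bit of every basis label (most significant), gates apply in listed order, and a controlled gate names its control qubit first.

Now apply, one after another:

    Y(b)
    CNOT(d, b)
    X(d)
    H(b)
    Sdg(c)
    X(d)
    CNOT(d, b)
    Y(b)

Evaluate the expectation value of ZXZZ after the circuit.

In the final state, ZXZZ has expectation 1.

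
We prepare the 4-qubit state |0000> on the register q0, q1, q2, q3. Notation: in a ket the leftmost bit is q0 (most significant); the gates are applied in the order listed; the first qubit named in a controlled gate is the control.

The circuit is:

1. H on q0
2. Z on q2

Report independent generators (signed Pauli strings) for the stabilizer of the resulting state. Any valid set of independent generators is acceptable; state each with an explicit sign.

One valid set of independent stabilizer generators is +XIII, +IZII, +IIZI, +IIIZ (any independent generating set of the same group is equally correct).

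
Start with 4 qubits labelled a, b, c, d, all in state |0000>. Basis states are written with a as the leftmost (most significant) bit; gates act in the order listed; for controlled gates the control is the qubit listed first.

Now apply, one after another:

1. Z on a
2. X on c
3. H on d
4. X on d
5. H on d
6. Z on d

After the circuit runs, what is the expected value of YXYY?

In the final state, YXYY has expectation 0. Key observation: steps 3-6 multiply out to the identity, so the circuit reduces to the remaining gates.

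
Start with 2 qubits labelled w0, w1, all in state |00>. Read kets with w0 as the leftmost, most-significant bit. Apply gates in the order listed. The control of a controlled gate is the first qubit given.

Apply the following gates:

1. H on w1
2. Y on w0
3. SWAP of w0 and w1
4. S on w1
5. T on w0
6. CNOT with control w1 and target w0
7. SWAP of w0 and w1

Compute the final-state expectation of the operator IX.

The expectation value of IX is sqrt(2)/2.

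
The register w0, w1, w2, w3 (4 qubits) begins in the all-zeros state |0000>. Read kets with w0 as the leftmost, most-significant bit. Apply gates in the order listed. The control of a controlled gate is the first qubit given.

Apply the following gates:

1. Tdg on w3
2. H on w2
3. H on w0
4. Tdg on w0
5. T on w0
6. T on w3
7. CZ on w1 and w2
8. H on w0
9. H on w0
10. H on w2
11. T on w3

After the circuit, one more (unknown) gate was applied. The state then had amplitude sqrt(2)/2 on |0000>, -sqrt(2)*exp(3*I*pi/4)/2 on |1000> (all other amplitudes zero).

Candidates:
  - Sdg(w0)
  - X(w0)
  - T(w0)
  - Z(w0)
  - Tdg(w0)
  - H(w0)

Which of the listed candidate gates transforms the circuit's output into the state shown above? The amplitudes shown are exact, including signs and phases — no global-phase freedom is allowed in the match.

The unique candidate consistent with the amplitudes is Tdg(w0).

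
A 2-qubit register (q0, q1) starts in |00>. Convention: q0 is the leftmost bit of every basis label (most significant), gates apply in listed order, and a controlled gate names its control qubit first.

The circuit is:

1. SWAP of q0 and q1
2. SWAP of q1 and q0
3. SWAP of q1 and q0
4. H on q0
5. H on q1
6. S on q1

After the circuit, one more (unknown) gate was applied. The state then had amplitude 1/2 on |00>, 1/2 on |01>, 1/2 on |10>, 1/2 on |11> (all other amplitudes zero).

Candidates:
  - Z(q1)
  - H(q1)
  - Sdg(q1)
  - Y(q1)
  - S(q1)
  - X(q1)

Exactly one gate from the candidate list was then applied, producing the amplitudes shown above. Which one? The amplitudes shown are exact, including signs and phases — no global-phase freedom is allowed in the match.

The applied gate was Sdg(q1). Key observation: gates 2-3 undo each other exactly, leaving only the rest of the circuit to track.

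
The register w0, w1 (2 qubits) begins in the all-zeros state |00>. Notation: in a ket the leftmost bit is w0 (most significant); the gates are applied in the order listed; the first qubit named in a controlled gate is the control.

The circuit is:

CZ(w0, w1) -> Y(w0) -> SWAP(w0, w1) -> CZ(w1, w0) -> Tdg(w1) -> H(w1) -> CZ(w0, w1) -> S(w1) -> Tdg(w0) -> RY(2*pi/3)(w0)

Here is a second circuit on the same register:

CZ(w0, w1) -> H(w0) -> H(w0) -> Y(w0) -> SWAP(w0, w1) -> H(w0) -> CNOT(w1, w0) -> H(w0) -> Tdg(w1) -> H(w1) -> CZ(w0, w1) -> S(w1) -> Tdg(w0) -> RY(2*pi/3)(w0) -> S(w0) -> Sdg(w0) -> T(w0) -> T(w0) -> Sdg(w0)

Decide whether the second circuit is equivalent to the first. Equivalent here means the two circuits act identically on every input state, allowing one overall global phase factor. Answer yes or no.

Yes, they are equivalent — the unitaries differ by at most a global phase.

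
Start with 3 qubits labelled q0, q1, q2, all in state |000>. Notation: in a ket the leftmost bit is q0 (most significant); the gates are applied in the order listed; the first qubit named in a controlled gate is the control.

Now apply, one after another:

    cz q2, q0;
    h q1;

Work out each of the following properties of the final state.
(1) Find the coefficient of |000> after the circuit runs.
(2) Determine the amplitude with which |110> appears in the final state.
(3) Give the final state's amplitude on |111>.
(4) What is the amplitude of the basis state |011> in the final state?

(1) The amplitude on |000> is sqrt(2)/2.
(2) The final state's coefficient on |110> equals 0.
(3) |111> carries amplitude 0 in the final state.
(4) The final state's coefficient on |011> equals 0.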